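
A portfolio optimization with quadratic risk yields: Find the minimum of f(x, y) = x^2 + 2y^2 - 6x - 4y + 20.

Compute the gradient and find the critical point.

f(x,y) = x^2 + 2y^2 - 6x - 4y + 20
df/dx = 2x + (-6) = 0  =>  x = 3
df/dy = 4y + (-4) = 0  =>  y = 1
f(3, 1) = 1*(3)^2 + 2*(1)^2 + -6*(3) + -4*(1) + 20 = 9
Hessian is diagonal with entries 2, 4 > 0, so this is a minimum.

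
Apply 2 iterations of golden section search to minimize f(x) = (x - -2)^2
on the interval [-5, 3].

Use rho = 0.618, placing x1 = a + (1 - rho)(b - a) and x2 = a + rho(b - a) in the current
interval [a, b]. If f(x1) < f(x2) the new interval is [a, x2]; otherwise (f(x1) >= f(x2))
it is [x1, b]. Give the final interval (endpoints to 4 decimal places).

Golden section search for min of f(x) = (x - -2)^2 on [-5, 3].
Each step: x1 = a + (1 - rho)(b - a), x2 = a + rho(b - a); if f(x1) < f(x2) keep [a, x2], otherwise keep [x1, b].
Step 1: [-5.0000, 3.0000], x1=-1.9440 (f=0.0031), x2=-0.0560 (f=3.7791); f(x1) < f(x2) => keep [-5.0000, -0.0560]
Step 2: [-5.0000, -0.0560], x1=-3.1114 (f=1.2352), x2=-1.9446 (f=0.0031); f(x1) > f(x2) => keep [-3.1114, -0.0560]
Final interval: [-3.1114, -0.0560]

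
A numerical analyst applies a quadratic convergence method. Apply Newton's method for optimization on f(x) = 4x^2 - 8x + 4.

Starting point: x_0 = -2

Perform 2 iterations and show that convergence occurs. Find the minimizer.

f(x) = 4x^2 - 8x + 4, f'(x) = 8x + (-8), f''(x) = 8
Step 1: f'(-2) = -24, x_1 = -2 - -24/8 = 1
Step 2: f'(1) = 0, x_2 = 1 (converged)
Newton's method converges in 1 step for quadratics.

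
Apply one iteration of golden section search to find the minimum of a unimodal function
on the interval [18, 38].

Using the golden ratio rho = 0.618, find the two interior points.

Golden section search on [18, 38].
Golden ratio rho = 0.618 (approx).
Interior points:
  x_1 = 18 + (1-0.618)*20 = 25.6400
  x_2 = 18 + 0.618*20 = 30.3600
Compare f(x_1) and f(x_2) to determine which subinterval to keep.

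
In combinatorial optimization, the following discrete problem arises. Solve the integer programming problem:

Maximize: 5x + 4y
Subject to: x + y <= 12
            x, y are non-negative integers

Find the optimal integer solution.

Objective: 5x + 4y, constraint: x + y <= 12
Coefficient of x is 5 >= coefficient of y is 4, so allocate the entire budget to x.
Optimal: x = 12, y = 0, value = 60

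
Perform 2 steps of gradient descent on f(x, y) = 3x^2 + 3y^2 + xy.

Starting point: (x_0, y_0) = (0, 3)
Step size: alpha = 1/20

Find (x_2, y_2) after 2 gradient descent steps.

f(x,y) = 3x^2 + 3y^2 + xy
grad_x = 6x + 1y, grad_y = 6y + 1x
Step 1: grad = (3, 18), (-3/20, 21/10)
Step 2: grad = (6/5, 249/20), (-21/100, 591/400)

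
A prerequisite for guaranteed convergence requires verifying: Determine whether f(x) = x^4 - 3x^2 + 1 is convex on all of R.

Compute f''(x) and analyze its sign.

f(x) = x^4 - 3x^2 + 1
f'(x) = 4x^3 + -6x
f''(x) = 12x^2 + -6
f''(0) = -6 < 0, so not convex near x = 0
Therefore, f is not globally convex on R.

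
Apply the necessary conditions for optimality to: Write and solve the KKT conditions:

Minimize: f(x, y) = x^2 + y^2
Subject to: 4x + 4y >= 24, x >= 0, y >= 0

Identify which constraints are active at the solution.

KKT conditions for min x^2 + y^2 s.t. 4x + 4y >= 24, x >= 0, y >= 0:
Stationarity: 2x = mu*4 + mu_x, 2y = mu*4 + mu_y, with mu, mu_x, mu_y >= 0
Complementary slackness: mu*(4x + 4y - 24) = 0, mu_x*x = 0, mu_y*y = 0
(0, 0) is infeasible (4*0 + 4*0 < 24), so if mu = 0 stationarity would force x = mu_x/2 >= 0, y = mu_y/2 >= 0 with mu_x*x = mu_y*y = 0, i.e. x = y = 0: contradiction. Hence mu > 0 and 4x + 4y = 24 is active.
Try x > 0, y > 0 (so mu_x = mu_y = 0): x = 4*mu/2, y = 4*mu/2
Substitute: 4*(4*mu/2) + 4*(4*mu/2) = 24
  mu*32/2 = 24 => mu = 3/2
x* = 3 > 0, y* = 3 > 0, consistent with mu_x = mu_y = 0.
f is convex and the constraints are linear, so this KKT point is the global minimum.
f* = 18
Active constraints: 4x + 4y >= 24 (holds with equality, mu = 3/2 > 0); x >= 0 and y >= 0 are inactive (mu_x = mu_y = 0).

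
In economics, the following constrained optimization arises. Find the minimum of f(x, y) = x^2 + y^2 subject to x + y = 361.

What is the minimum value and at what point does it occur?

Substitute y = 361 - x into f(x,y) = x^2 + y^2:
g(x) = x^2 + (361 - x)^2 = 2x^2 - 722x + 130321
g'(x) = 4x - 722 = 0  =>  x = 361/2
y = 361 - 361/2 = 361/2
Minimum value = (361/2)^2 + (361/2)^2 = 130321/2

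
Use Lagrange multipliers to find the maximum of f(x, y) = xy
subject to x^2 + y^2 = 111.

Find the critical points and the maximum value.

Lagrange conditions: y = 2*lambda*x and x = 2*lambda*y
If x = 0 then y = 0, violating the constraint, so x, y != 0.
Dividing: y/x = x/y => x^2 = y^2 => y = x or y = -x
Constraint: 2x^2 = 111 => x^2 = 111/2 => x = +/-sqrt(111/2)
Critical points: (sqrt(111/2), sqrt(111/2)), (-sqrt(111/2), -sqrt(111/2)), (sqrt(111/2), -sqrt(111/2)), (-sqrt(111/2), sqrt(111/2))
  y = x:  xy = x^2 = 111/2  at (sqrt(111/2), sqrt(111/2)) and (-sqrt(111/2), -sqrt(111/2))
  y = -x: xy = -x^2 = -111/2 at (sqrt(111/2), -sqrt(111/2)) and (-sqrt(111/2), sqrt(111/2))
Maximum xy = 111/2 at (sqrt(111/2), sqrt(111/2)) and (-sqrt(111/2), -sqrt(111/2))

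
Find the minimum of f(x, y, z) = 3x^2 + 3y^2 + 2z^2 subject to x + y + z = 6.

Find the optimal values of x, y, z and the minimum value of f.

Using Lagrange multipliers on f = 3x^2 + 3y^2 + 2z^2 with constraint x + y + z = 6:
Conditions: 2*3*x = lambda, 2*3*y = lambda, 2*2*z = lambda
So x = lambda/6, y = lambda/6, z = lambda/4
Substituting into constraint: lambda * (7/12) = 6
lambda = 72/7
x = 12/7, y = 12/7, z = 18/7
Minimum value = 216/7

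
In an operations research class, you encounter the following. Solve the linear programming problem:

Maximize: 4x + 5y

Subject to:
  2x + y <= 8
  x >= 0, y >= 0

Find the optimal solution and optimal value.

The feasible region has vertices at [(0, 0), (4, 0), (0, 8)].
Checking objective 4x + 5y at each vertex:
  (0, 0): 4*0 + 5*0 = 0
  (4, 0): 4*4 + 5*0 = 16
  (0, 8): 4*0 + 5*8 = 40
Maximum is 40 at (0, 8).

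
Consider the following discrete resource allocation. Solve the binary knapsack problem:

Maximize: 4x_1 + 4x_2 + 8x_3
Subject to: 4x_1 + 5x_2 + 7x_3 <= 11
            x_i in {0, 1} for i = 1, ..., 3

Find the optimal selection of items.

Items: item 1 (v=4, w=4), item 2 (v=4, w=5), item 3 (v=8, w=7)
Capacity: 11
Checking all 8 subsets (w = total weight, v = total value):
  {}: w = 0, v = 0
  {1}: w = 4, v = 4
  {2}: w = 5, v = 4
  {3}: w = 7, v = 8
  {1, 2}: w = 9, v = 8
  {1, 3}: w = 11, v = 12
  {2, 3}: w = 12 > 11, infeasible
  {1, 2, 3}: w = 16 > 11, infeasible
Best feasible subset: items [1, 3]
Total weight: 11 <= 11, total value: 12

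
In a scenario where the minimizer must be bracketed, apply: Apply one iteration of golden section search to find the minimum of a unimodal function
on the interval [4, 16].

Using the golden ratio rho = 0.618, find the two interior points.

Golden section search on [4, 16].
Golden ratio rho = 0.618 (approx).
Interior points:
  x_1 = 4 + (1-0.618)*12 = 8.5840
  x_2 = 4 + 0.618*12 = 11.4160
Compare f(x_1) and f(x_2) to determine which subinterval to keep.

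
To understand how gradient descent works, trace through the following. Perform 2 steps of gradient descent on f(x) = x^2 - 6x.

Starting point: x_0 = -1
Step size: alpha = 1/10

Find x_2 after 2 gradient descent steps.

f(x) = x^2 - 6x, f'(x) = 2x + (-6)
Step 1: f'(-1) = -8, x_1 = -1 - 1/10 * -8 = -1/5
Step 2: f'(-1/5) = -32/5, x_2 = -1/5 - 1/10 * -32/5 = 11/25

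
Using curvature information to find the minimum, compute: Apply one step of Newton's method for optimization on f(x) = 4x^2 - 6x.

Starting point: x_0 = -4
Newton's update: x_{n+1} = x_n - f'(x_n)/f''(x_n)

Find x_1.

f(x) = 4x^2 - 6x
f'(x) = 8x + (-6), f''(x) = 8
Newton step: x_1 = x_0 - f'(x_0)/f''(x_0)
f'(-4) = -38
x_1 = -4 - -38/8 = 3/4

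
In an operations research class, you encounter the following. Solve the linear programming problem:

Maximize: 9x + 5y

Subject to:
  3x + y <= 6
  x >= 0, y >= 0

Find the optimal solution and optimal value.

The feasible region has vertices at [(0, 0), (2, 0), (0, 6)].
Checking objective 9x + 5y at each vertex:
  (0, 0): 9*0 + 5*0 = 0
  (2, 0): 9*2 + 5*0 = 18
  (0, 6): 9*0 + 5*6 = 30
Maximum is 30 at (0, 6).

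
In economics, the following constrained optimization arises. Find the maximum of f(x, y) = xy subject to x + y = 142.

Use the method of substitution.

Substitute y = 142 - x into f(x,y) = xy:
g(x) = x(142 - x) = 142x - x^2
g'(x) = 142 - 2x = 0  =>  x = 71
y = 142 - 71 = 71
Maximum value = 71 * 71 = 5041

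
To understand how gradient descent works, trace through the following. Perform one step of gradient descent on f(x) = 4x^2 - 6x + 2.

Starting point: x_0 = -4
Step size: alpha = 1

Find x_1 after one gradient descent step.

f(x) = 4x^2 - 6x + 2
f'(x) = 8x - 6
f'(-4) = 8*-4 + (-6) = -38
x_1 = x_0 - alpha * f'(x_0) = -4 - 1 * -38 = 34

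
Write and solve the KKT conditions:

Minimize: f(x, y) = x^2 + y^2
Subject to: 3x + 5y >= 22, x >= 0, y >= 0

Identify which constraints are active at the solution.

KKT conditions for min x^2 + y^2 s.t. 3x + 5y >= 22, x >= 0, y >= 0:
Stationarity: 2x = mu*3 + mu_x, 2y = mu*5 + mu_y, with mu, mu_x, mu_y >= 0
Complementary slackness: mu*(3x + 5y - 22) = 0, mu_x*x = 0, mu_y*y = 0
(0, 0) is infeasible (3*0 + 5*0 < 22), so if mu = 0 stationarity would force x = mu_x/2 >= 0, y = mu_y/2 >= 0 with mu_x*x = mu_y*y = 0, i.e. x = y = 0: contradiction. Hence mu > 0 and 3x + 5y = 22 is active.
Try x > 0, y > 0 (so mu_x = mu_y = 0): x = 3*mu/2, y = 5*mu/2
Substitute: 3*(3*mu/2) + 5*(5*mu/2) = 22
  mu*34/2 = 22 => mu = 22/17
x* = 33/17 > 0, y* = 55/17 > 0, consistent with mu_x = mu_y = 0.
f is convex and the constraints are linear, so this KKT point is the global minimum.
f* = 242/17
Active constraints: 3x + 5y >= 22 (holds with equality, mu = 22/17 > 0); x >= 0 and y >= 0 are inactive (mu_x = mu_y = 0).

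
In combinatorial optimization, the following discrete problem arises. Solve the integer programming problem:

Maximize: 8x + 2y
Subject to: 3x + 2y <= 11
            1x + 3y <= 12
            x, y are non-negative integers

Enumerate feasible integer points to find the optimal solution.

Constraint 1: 3x + 2y <= 11
Constraint 2: 1x + 3y <= 12
Feasible x range (need y >= 0): 0 <= x <= min(11/3, 12/1) => x in {0, ..., 3}.
Enumerate feasible integer points row by row (the coefficient of y is 2 > 0, so for each x the largest feasible y gives the best value):
  x = 0: y <= min((11 - 3*0)/2, (12 - 1*0)/3) => y in {0, ..., 4}; best 8*0 + 2*4 = 8
  x = 1: y <= min((11 - 3*1)/2, (12 - 1*1)/3) => y in {0, ..., 3}; best 8*1 + 2*3 = 14
  x = 2: y <= min((11 - 3*2)/2, (12 - 1*2)/3) => y in {0, ..., 2}; best 8*2 + 2*2 = 20
  x = 3: y <= min((11 - 3*3)/2, (12 - 1*3)/3) => y in {0, ..., 1}; best 8*3 + 2*1 = 26
The maximum 8x + 2y = 26 is achieved at x = 3, y = 1.
Check: 3*3 + 2*1 = 11 <= 11 and 1*3 + 3*1 = 6 <= 12.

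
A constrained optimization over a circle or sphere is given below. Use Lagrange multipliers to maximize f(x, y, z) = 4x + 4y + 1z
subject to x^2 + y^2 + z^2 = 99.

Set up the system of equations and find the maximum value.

Lagrange conditions: 4 = 2*lambda*x, 4 = 2*lambda*y, 1 = 2*lambda*z
So x:4 = y:4 = z:1, i.e. x = 4t, y = 4t, z = 1t
Constraint: t^2*(4^2 + 4^2 + 1^2) = 99
  t^2 * 33 = 99  =>  t = sqrt(3)
Maximum = 4*4t + 4*4t + 1*1t = 33*sqrt(3) = sqrt(3267)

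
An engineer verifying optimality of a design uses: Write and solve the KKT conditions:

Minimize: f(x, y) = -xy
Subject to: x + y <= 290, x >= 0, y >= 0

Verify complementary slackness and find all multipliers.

Problem: min -xy s.t. x + y <= 290 (multiplier lambda), x >= 0 (mu_x), y >= 0 (mu_y)
KKT stationarity: -y + lambda - mu_x = 0, -x + lambda - mu_y = 0, with lambda, mu_x, mu_y >= 0
Complementary slackness: lambda*(x + y - 290) = 0, mu_x*x = 0, mu_y*y = 0
If lambda = 0: y = -mu_x <= 0 and x = -mu_y <= 0 force x = y = 0 with f = 0; but x = y = 145 is feasible with f = -21025 < 0, so this is not the minimum. Hence lambda > 0 and x + y = 290.
Try x > 0, y > 0 (so mu_x = mu_y = 0): y = lambda, x = lambda => x = y = lambda
x + y = 290 => 2*lambda = 290 => lambda = 145
x* = y* = 145 > 0, consistent with mu_x = mu_y = 0.
(Any feasible point with x = 0 or y = 0 has f = 0 > -21025, so the minimum is not on those boundaries.)
min(-xy) = -21025 (i.e. max xy = 21025)
Multipliers: lambda = 145, mu_x = 0, mu_y = 0
Complementary slackness: lambda*(x + y - 290) = 145*(145 + 145 - 290) = 0, mu_x*x = 0*145 = 0, mu_y*y = 0*145 = 0. Satisfied.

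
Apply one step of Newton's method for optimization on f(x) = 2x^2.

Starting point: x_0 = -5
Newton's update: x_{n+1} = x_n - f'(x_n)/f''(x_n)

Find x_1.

f(x) = 2x^2
f'(x) = 4x + (0), f''(x) = 4
Newton step: x_1 = x_0 - f'(x_0)/f''(x_0)
f'(-5) = -20
x_1 = -5 - -20/4 = 0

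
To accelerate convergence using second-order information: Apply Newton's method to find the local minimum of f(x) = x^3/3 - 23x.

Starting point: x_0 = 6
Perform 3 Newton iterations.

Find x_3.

f(x) = x^3/3 - 23x
f'(x) = x^2 - 23, f''(x) = 2x
Newton update: x_{n+1} = x_n - (x_n^2 - 23)/(2*x_n)
Step 1: x_0 = 6, f'=13, f''=12, x_1 = 59/12
Step 2: x_1 = 59/12, f'=169/144, f''=59/6, x_2 = 6793/1416
Step 3: x_2 = 6793/1416, f'=28561/2005056, f''=6793/708, x_3 = 92261137/19237776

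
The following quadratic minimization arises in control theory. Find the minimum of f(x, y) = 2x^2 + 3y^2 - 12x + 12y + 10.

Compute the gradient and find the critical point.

f(x,y) = 2x^2 + 3y^2 - 12x + 12y + 10
df/dx = 4x + (-12) = 0  =>  x = 3
df/dy = 6y + (12) = 0  =>  y = -2
f(3, -2) = 2*(3)^2 + 3*(-2)^2 + -12*(3) + 12*(-2) + 10 = -20
Hessian is diagonal with entries 4, 6 > 0, so this is a minimum.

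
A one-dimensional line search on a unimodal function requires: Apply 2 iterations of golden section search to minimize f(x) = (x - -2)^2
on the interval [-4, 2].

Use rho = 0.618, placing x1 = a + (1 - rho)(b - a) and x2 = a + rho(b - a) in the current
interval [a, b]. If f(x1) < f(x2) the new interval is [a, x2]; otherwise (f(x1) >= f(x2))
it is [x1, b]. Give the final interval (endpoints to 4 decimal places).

Golden section search for min of f(x) = (x - -2)^2 on [-4, 2].
Each step: x1 = a + (1 - rho)(b - a), x2 = a + rho(b - a); if f(x1) < f(x2) keep [a, x2], otherwise keep [x1, b].
Step 1: [-4.0000, 2.0000], x1=-1.7080 (f=0.0853), x2=-0.2920 (f=2.9173); f(x1) < f(x2) => keep [-4.0000, -0.2920]
Step 2: [-4.0000, -0.2920], x1=-2.5835 (f=0.3405), x2=-1.7085 (f=0.0850); f(x1) > f(x2) => keep [-2.5835, -0.2920]
Final interval: [-2.5835, -0.2920]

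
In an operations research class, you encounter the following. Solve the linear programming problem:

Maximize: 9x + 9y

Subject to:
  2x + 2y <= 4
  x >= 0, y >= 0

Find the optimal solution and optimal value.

The feasible region has vertices at [(0, 0), (2, 0), (0, 2)].
Checking objective 9x + 9y at each vertex:
  (0, 0): 9*0 + 9*0 = 0
  (2, 0): 9*2 + 9*0 = 18
  (0, 2): 9*0 + 9*2 = 18
Maximum is 18 at (2, 0).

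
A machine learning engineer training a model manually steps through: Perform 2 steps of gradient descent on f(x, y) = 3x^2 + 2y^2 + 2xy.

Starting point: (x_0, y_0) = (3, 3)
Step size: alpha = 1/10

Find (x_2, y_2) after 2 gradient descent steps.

f(x,y) = 3x^2 + 2y^2 + 2xy
grad_x = 6x + 2y, grad_y = 4y + 2x
Step 1: grad = (24, 18), (3/5, 6/5)
Step 2: grad = (6, 6), (0, 3/5)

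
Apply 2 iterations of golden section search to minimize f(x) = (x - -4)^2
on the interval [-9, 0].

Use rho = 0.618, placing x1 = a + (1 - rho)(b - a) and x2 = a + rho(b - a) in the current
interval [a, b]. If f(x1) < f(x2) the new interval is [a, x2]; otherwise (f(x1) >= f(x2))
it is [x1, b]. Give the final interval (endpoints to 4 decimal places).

Golden section search for min of f(x) = (x - -4)^2 on [-9, 0].
Each step: x1 = a + (1 - rho)(b - a), x2 = a + rho(b - a); if f(x1) < f(x2) keep [a, x2], otherwise keep [x1, b].
Step 1: [-9.0000, 0.0000], x1=-5.5620 (f=2.4398), x2=-3.4380 (f=0.3158); f(x1) > f(x2) => keep [-5.5620, 0.0000]
Step 2: [-5.5620, 0.0000], x1=-3.4373 (f=0.3166), x2=-2.1247 (f=3.5168); f(x1) < f(x2) => keep [-5.5620, -2.1247]
Final interval: [-5.5620, -2.1247]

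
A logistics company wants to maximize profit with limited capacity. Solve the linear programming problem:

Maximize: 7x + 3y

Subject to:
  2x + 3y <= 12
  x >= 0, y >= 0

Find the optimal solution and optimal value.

The feasible region has vertices at [(0, 0), (6, 0), (0, 4)].
Checking objective 7x + 3y at each vertex:
  (0, 0): 7*0 + 3*0 = 0
  (6, 0): 7*6 + 3*0 = 42
  (0, 4): 7*0 + 3*4 = 12
Maximum is 42 at (6, 0).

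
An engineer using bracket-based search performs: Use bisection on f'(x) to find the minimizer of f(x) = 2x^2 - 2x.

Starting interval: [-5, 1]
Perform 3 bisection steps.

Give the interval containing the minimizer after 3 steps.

Finding critical point of f(x) = 2x^2 - 2x using bisection on f'(x) = 4x + -2.
f'(x) = 0 when x = 1/2.
Starting interval: [-5, 1]
Step 1: mid = -2, f'(mid) = -10, new interval = [-2, 1]
Step 2: mid = -1/2, f'(mid) = -4, new interval = [-1/2, 1]
Step 3: mid = 1/4, f'(mid) = -1, new interval = [1/4, 1]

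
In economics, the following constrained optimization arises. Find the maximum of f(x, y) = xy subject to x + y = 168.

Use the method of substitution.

Substitute y = 168 - x into f(x,y) = xy:
g(x) = x(168 - x) = 168x - x^2
g'(x) = 168 - 2x = 0  =>  x = 84
y = 168 - 84 = 84
Maximum value = 84 * 84 = 7056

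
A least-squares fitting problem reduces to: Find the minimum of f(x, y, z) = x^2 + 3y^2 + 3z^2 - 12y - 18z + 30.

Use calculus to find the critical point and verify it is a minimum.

f(x,y,z) = x^2 + 3y^2 + 3z^2 - 12y - 18z + 30
df/dx = 2x + (0) = 0 => x = 0
df/dy = 6y + (-12) = 0 => y = 2
df/dz = 6z + (-18) = 0 => z = 3
f(0,2,3) = 1*(0)^2 + 3*(2)^2 + 3*(3)^2 + -12*(2) + -18*(3) + 30 = -9
Hessian is diagonal with entries 2, 6, 6 > 0, confirmed minimum.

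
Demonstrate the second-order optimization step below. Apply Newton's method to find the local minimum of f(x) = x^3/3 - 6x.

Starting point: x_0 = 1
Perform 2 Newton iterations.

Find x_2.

f(x) = x^3/3 - 6x
f'(x) = x^2 - 6, f''(x) = 2x
Newton update: x_{n+1} = x_n - (x_n^2 - 6)/(2*x_n)
Step 1: x_0 = 1, f'=-5, f''=2, x_1 = 7/2
Step 2: x_1 = 7/2, f'=25/4, f''=7, x_2 = 73/28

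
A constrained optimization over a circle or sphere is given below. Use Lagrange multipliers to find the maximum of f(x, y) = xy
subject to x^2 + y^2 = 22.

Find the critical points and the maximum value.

Lagrange conditions: y = 2*lambda*x and x = 2*lambda*y
If x = 0 then y = 0, violating the constraint, so x, y != 0.
Dividing: y/x = x/y => x^2 = y^2 => y = x or y = -x
Constraint: 2x^2 = 22 => x^2 = 11 => x = +/-sqrt(11)
Critical points: (sqrt(11), sqrt(11)), (-sqrt(11), -sqrt(11)), (sqrt(11), -sqrt(11)), (-sqrt(11), sqrt(11))
  y = x:  xy = x^2 = 11  at (sqrt(11), sqrt(11)) and (-sqrt(11), -sqrt(11))
  y = -x: xy = -x^2 = -11 at (sqrt(11), -sqrt(11)) and (-sqrt(11), sqrt(11))
Maximum xy = 11 at (sqrt(11), sqrt(11)) and (-sqrt(11), -sqrt(11))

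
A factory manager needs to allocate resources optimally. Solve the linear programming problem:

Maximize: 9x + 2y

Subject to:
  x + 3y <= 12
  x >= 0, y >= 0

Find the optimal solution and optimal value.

The feasible region has vertices at [(0, 0), (12, 0), (0, 4)].
Checking objective 9x + 2y at each vertex:
  (0, 0): 9*0 + 2*0 = 0
  (12, 0): 9*12 + 2*0 = 108
  (0, 4): 9*0 + 2*4 = 8
Maximum is 108 at (12, 0).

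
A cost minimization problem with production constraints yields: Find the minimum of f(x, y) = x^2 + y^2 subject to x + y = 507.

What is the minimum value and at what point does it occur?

Substitute y = 507 - x into f(x,y) = x^2 + y^2:
g(x) = x^2 + (507 - x)^2 = 2x^2 - 1014x + 257049
g'(x) = 4x - 1014 = 0  =>  x = 507/2
y = 507 - 507/2 = 507/2
Minimum value = (507/2)^2 + (507/2)^2 = 257049/2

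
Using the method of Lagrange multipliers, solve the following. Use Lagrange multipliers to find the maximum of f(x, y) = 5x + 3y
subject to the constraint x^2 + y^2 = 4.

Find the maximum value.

Set up Lagrange conditions: grad f = lambda * grad g
  5 = 2*lambda*x
  3 = 2*lambda*y
From these: x/y = 5/3, so x = 5t, y = 3t for some t.
Substitute into constraint: (5t)^2 + (3t)^2 = 4
  t^2 * 34 = 4
  t = sqrt(4/34)
Maximum = 5*x + 3*y = (5^2 + 3^2)*t = 34 * sqrt(4/34) = sqrt(136)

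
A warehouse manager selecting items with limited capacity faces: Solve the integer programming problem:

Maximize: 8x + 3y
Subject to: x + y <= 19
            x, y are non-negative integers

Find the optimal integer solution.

Objective: 8x + 3y, constraint: x + y <= 19
Coefficient of x is 8 >= coefficient of y is 3, so allocate the entire budget to x.
Optimal: x = 19, y = 0, value = 152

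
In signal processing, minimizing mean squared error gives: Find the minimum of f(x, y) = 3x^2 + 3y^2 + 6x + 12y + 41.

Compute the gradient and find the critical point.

f(x,y) = 3x^2 + 3y^2 + 6x + 12y + 41
df/dx = 6x + (6) = 0  =>  x = -1
df/dy = 6y + (12) = 0  =>  y = -2
f(-1, -2) = 3*(-1)^2 + 3*(-2)^2 + 6*(-1) + 12*(-2) + 41 = 26
Hessian is diagonal with entries 6, 6 > 0, so this is a minimum.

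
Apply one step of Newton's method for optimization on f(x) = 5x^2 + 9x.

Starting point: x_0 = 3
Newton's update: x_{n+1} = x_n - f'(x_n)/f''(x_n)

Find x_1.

f(x) = 5x^2 + 9x
f'(x) = 10x + (9), f''(x) = 10
Newton step: x_1 = x_0 - f'(x_0)/f''(x_0)
f'(3) = 39
x_1 = 3 - 39/10 = -9/10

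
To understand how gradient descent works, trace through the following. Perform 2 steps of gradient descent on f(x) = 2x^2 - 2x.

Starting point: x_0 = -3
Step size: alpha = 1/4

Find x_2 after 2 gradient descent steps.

f(x) = 2x^2 - 2x, f'(x) = 4x + (-2)
Step 1: f'(-3) = -14, x_1 = -3 - 1/4 * -14 = 1/2
Step 2: f'(1/2) = 0, x_2 = 1/2 - 1/4 * 0 = 1/2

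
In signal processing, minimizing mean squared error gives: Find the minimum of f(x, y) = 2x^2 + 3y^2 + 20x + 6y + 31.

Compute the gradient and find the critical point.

f(x,y) = 2x^2 + 3y^2 + 20x + 6y + 31
df/dx = 4x + (20) = 0  =>  x = -5
df/dy = 6y + (6) = 0  =>  y = -1
f(-5, -1) = 2*(-5)^2 + 3*(-1)^2 + 20*(-5) + 6*(-1) + 31 = -22
Hessian is diagonal with entries 4, 6 > 0, so this is a minimum.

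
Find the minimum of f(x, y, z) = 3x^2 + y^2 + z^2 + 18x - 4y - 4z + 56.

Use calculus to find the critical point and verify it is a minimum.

f(x,y,z) = 3x^2 + y^2 + z^2 + 18x - 4y - 4z + 56
df/dx = 6x + (18) = 0 => x = -3
df/dy = 2y + (-4) = 0 => y = 2
df/dz = 2z + (-4) = 0 => z = 2
f(-3,2,2) = 3*(-3)^2 + 1*(2)^2 + 1*(2)^2 + 18*(-3) + -4*(2) + -4*(2) + 56 = 21
Hessian is diagonal with entries 6, 2, 2 > 0, confirmed minimum.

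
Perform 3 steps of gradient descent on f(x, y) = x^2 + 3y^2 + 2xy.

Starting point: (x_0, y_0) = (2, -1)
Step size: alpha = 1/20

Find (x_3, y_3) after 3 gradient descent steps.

f(x,y) = x^2 + 3y^2 + 2xy
grad_x = 2x + 2y, grad_y = 6y + 2x
Step 1: grad = (2, -2), (19/10, -9/10)
Step 2: grad = (2, -8/5), (9/5, -41/50)
Step 3: grad = (49/25, -33/25), (851/500, -377/500)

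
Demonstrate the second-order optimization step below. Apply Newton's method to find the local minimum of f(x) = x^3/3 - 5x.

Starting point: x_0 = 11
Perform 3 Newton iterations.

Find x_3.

f(x) = x^3/3 - 5x
f'(x) = x^2 - 5, f''(x) = 2x
Newton update: x_{n+1} = x_n - (x_n^2 - 5)/(2*x_n)
Step 1: x_0 = 11, f'=116, f''=22, x_1 = 63/11
Step 2: x_1 = 63/11, f'=3364/121, f''=126/11, x_2 = 2287/693
Step 3: x_2 = 2287/693, f'=2829124/480249, f''=4574/693, x_3 = 3815807/1584891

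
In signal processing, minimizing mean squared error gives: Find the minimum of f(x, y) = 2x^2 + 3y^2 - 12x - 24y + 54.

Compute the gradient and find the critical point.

f(x,y) = 2x^2 + 3y^2 - 12x - 24y + 54
df/dx = 4x + (-12) = 0  =>  x = 3
df/dy = 6y + (-24) = 0  =>  y = 4
f(3, 4) = 2*(3)^2 + 3*(4)^2 + -12*(3) + -24*(4) + 54 = -12
Hessian is diagonal with entries 4, 6 > 0, so this is a minimum.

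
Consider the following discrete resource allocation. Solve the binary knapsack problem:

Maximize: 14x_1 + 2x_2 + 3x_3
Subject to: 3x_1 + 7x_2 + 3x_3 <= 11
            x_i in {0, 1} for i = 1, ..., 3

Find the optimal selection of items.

Items: item 1 (v=14, w=3), item 2 (v=2, w=7), item 3 (v=3, w=3)
Capacity: 11
Checking all 8 subsets (w = total weight, v = total value):
  {}: w = 0, v = 0
  {1}: w = 3, v = 14
  {2}: w = 7, v = 2
  {3}: w = 3, v = 3
  {1, 2}: w = 10, v = 16
  {1, 3}: w = 6, v = 17
  {2, 3}: w = 10, v = 5
  {1, 2, 3}: w = 13 > 11, infeasible
Best feasible subset: items [1, 3]
Total weight: 6 <= 11, total value: 17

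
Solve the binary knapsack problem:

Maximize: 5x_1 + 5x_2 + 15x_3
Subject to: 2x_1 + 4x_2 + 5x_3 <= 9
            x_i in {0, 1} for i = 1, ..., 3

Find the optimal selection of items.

Items: item 1 (v=5, w=2), item 2 (v=5, w=4), item 3 (v=15, w=5)
Capacity: 9
Checking all 8 subsets (w = total weight, v = total value):
  {}: w = 0, v = 0
  {1}: w = 2, v = 5
  {2}: w = 4, v = 5
  {3}: w = 5, v = 15
  {1, 2}: w = 6, v = 10
  {1, 3}: w = 7, v = 20
  {2, 3}: w = 9, v = 20
  {1, 2, 3}: w = 11 > 9, infeasible
Best feasible subset: items [1, 3]
(The same value 20 is also attained by {2, 3}.)
Total weight: 7 <= 9, total value: 20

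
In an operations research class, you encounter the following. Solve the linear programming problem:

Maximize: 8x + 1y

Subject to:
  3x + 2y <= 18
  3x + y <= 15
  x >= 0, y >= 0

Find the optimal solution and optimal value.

Feasible vertices: (0, 0), (0, 9), (4, 3), (5, 0)
Objective 8x + 1y at each:
  (0, 0): 0
  (0, 9): 9
  (4, 3): 35
  (5, 0): 40
Maximum is 40 at (5, 0).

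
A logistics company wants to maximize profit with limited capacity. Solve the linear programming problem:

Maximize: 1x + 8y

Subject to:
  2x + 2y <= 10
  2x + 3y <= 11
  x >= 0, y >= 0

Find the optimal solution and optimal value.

Feasible vertices: (0, 0), (0, 11/3), (4, 1), (5, 0)
Objective 1x + 8y at each:
  (0, 0): 0
  (0, 11/3): 88/3
  (4, 1): 12
  (5, 0): 5
Maximum is 88/3 at (0, 11/3).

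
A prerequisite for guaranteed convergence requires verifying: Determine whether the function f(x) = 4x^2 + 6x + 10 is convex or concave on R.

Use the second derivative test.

f(x) = 4x^2 + 6x + 10
f'(x) = 8x + 6
f''(x) = 8
Since f''(x) = 8 > 0 for all x, f is convex on R.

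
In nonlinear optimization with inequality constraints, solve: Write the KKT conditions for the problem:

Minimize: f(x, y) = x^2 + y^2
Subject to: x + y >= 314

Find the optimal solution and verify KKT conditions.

KKT conditions for min x^2 + y^2 s.t. x + y >= 314:
Stationarity: 2x = mu, 2y = mu
So x = y = mu/2.
Complementary slackness: mu*(x + y - 314) = 0
Primal feasibility: x + y >= 314; dual feasibility: mu >= 0
If mu = 0 then x = y = 0, but 0 + 0 < 314 is infeasible, so the constraint is active.
Constraint active: x + y = 2*(mu/2) = 314 => mu = 314
x = y = 157, f = 49298
Verify: stationarity 2*157 = 314 = mu; primal 157 + 157 = 314 >= 314; dual mu = 314 >= 0; complementary slackness 314*(314 - 314) = 0. All KKT conditions hold.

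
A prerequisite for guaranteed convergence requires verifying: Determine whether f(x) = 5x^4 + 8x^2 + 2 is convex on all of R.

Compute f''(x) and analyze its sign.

f(x) = 5x^4 + 8x^2 + 2
f'(x) = 20x^3 + 16x
f''(x) = 60x^2 + 16
f''(x) = 60x^2 + 16 >= 16 > 0 for all x
Therefore, f is convex on R.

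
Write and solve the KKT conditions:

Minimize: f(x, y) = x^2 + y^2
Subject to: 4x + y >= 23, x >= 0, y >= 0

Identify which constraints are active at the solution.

KKT conditions for min x^2 + y^2 s.t. 4x + 1y >= 23, x >= 0, y >= 0:
Stationarity: 2x = mu*4 + mu_x, 2y = mu*1 + mu_y, with mu, mu_x, mu_y >= 0
Complementary slackness: mu*(4x + y - 23) = 0, mu_x*x = 0, mu_y*y = 0
(0, 0) is infeasible (4*0 + 1*0 < 23), so if mu = 0 stationarity would force x = mu_x/2 >= 0, y = mu_y/2 >= 0 with mu_x*x = mu_y*y = 0, i.e. x = y = 0: contradiction. Hence mu > 0 and 4x + y = 23 is active.
Try x > 0, y > 0 (so mu_x = mu_y = 0): x = 4*mu/2, y = 1*mu/2
Substitute: 4*(4*mu/2) + 1*(1*mu/2) = 23
  mu*17/2 = 23 => mu = 46/17
x* = 92/17 > 0, y* = 23/17 > 0, consistent with mu_x = mu_y = 0.
f is convex and the constraints are linear, so this KKT point is the global minimum.
f* = 529/17
Active constraints: 4x + y >= 23 (holds with equality, mu = 46/17 > 0); x >= 0 and y >= 0 are inactive (mu_x = mu_y = 0).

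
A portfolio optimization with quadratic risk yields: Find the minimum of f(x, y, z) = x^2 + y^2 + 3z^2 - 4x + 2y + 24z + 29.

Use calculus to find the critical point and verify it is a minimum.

f(x,y,z) = x^2 + y^2 + 3z^2 - 4x + 2y + 24z + 29
df/dx = 2x + (-4) = 0 => x = 2
df/dy = 2y + (2) = 0 => y = -1
df/dz = 6z + (24) = 0 => z = -4
f(2,-1,-4) = 1*(2)^2 + 1*(-1)^2 + 3*(-4)^2 + -4*(2) + 2*(-1) + 24*(-4) + 29 = -24
Hessian is diagonal with entries 2, 2, 6 > 0, confirmed minimum.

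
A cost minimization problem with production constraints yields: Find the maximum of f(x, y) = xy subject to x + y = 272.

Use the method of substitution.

Substitute y = 272 - x into f(x,y) = xy:
g(x) = x(272 - x) = 272x - x^2
g'(x) = 272 - 2x = 0  =>  x = 136
y = 272 - 136 = 136
Maximum value = 136 * 136 = 18496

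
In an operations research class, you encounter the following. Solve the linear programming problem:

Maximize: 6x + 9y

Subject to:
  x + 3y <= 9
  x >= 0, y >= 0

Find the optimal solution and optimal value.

The feasible region has vertices at [(0, 0), (9, 0), (0, 3)].
Checking objective 6x + 9y at each vertex:
  (0, 0): 6*0 + 9*0 = 0
  (9, 0): 6*9 + 9*0 = 54
  (0, 3): 6*0 + 9*3 = 27
Maximum is 54 at (9, 0).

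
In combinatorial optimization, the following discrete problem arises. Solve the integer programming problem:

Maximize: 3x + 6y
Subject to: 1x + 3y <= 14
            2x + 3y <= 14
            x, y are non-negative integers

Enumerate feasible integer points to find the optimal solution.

Constraint 1: 1x + 3y <= 14
Constraint 2: 2x + 3y <= 14
Feasible x range (need y >= 0): 0 <= x <= min(14/1, 14/2) => x in {0, ..., 7}.
Enumerate feasible integer points row by row (the coefficient of y is 6 > 0, so for each x the largest feasible y gives the best value):
  x = 0: y <= min((14 - 1*0)/3, (14 - 2*0)/3) => y in {0, ..., 4}; best 3*0 + 6*4 = 24
  x = 1: y <= min((14 - 1*1)/3, (14 - 2*1)/3) => y in {0, ..., 4}; best 3*1 + 6*4 = 27
  x = 2: y <= min((14 - 1*2)/3, (14 - 2*2)/3) => y in {0, ..., 3}; best 3*2 + 6*3 = 24
  x = 3: y <= min((14 - 1*3)/3, (14 - 2*3)/3) => y in {0, ..., 2}; best 3*3 + 6*2 = 21
  x = 4: y <= min((14 - 1*4)/3, (14 - 2*4)/3) => y in {0, ..., 2}; best 3*4 + 6*2 = 24
  x = 5: y <= min((14 - 1*5)/3, (14 - 2*5)/3) => y in {0, ..., 1}; best 3*5 + 6*1 = 21
  x = 6: y <= min((14 - 1*6)/3, (14 - 2*6)/3) => y in {0}; best 3*6 + 6*0 = 18
  x = 7: y <= min((14 - 1*7)/3, (14 - 2*7)/3) => y in {0}; best 3*7 + 6*0 = 21
The maximum 3x + 6y = 27 is achieved at x = 1, y = 4.
Check: 1*1 + 3*4 = 13 <= 14 and 2*1 + 3*4 = 14 <= 14.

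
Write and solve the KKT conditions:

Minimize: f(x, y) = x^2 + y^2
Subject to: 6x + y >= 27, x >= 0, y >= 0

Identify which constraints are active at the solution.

KKT conditions for min x^2 + y^2 s.t. 6x + 1y >= 27, x >= 0, y >= 0:
Stationarity: 2x = mu*6 + mu_x, 2y = mu*1 + mu_y, with mu, mu_x, mu_y >= 0
Complementary slackness: mu*(6x + y - 27) = 0, mu_x*x = 0, mu_y*y = 0
(0, 0) is infeasible (6*0 + 1*0 < 27), so if mu = 0 stationarity would force x = mu_x/2 >= 0, y = mu_y/2 >= 0 with mu_x*x = mu_y*y = 0, i.e. x = y = 0: contradiction. Hence mu > 0 and 6x + y = 27 is active.
Try x > 0, y > 0 (so mu_x = mu_y = 0): x = 6*mu/2, y = 1*mu/2
Substitute: 6*(6*mu/2) + 1*(1*mu/2) = 27
  mu*37/2 = 27 => mu = 54/37
x* = 162/37 > 0, y* = 27/37 > 0, consistent with mu_x = mu_y = 0.
f is convex and the constraints are linear, so this KKT point is the global minimum.
f* = 729/37
Active constraints: 6x + y >= 27 (holds with equality, mu = 54/37 > 0); x >= 0 and y >= 0 are inactive (mu_x = mu_y = 0).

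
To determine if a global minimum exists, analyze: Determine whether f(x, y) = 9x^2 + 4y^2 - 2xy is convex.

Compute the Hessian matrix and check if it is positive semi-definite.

f(x,y) = 9x^2 + 4y^2 - 2xy
Hessian H = [[18, -2], [-2, 8]]
trace(H) = 26, det(H) = 140
Eigenvalues: (26 +/- sqrt(116)) / 2 = 18.39, 7.615
Since both eigenvalues > 0, f is convex.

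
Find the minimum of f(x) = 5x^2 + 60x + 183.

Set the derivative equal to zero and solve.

f(x) = 5x^2 + 60x + 183
f'(x) = 10x + (60) = 0
x = -60/10 = -6
f(-6) = 3
Since f''(x) = 10 > 0, this is a minimum.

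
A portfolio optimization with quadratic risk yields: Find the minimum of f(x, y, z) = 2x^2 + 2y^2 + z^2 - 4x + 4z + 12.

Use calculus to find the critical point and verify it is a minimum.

f(x,y,z) = 2x^2 + 2y^2 + z^2 - 4x + 4z + 12
df/dx = 4x + (-4) = 0 => x = 1
df/dy = 4y + (0) = 0 => y = 0
df/dz = 2z + (4) = 0 => z = -2
f(1,0,-2) = 2*(1)^2 + 2*(0)^2 + 1*(-2)^2 + -4*(1) + 4*(-2) + 12 = 6
Hessian is diagonal with entries 4, 4, 2 > 0, confirmed minimum.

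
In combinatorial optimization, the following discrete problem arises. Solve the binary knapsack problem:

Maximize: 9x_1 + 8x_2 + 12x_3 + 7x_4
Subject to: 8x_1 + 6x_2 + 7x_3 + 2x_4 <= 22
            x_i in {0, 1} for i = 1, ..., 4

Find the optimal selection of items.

Items: item 1 (v=9, w=8), item 2 (v=8, w=6), item 3 (v=12, w=7), item 4 (v=7, w=2)
Capacity: 22
Checking all 16 subsets (w = total weight, v = total value):
  {}: w = 0, v = 0
  {1}: w = 8, v = 9
  {2}: w = 6, v = 8
  {3}: w = 7, v = 12
  {4}: w = 2, v = 7
  {1, 2}: w = 14, v = 17
  {1, 3}: w = 15, v = 21
  {1, 4}: w = 10, v = 16
  {2, 3}: w = 13, v = 20
  {2, 4}: w = 8, v = 15
  {3, 4}: w = 9, v = 19
  {1, 2, 3}: w = 21, v = 29
  {1, 2, 4}: w = 16, v = 24
  {1, 3, 4}: w = 17, v = 28
  {2, 3, 4}: w = 15, v = 27
  {1, 2, 3, 4}: w = 23 > 22, infeasible
Best feasible subset: items [1, 2, 3]
Total weight: 21 <= 22, total value: 29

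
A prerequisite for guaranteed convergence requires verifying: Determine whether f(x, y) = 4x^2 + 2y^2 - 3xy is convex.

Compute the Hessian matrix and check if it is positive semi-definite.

f(x,y) = 4x^2 + 2y^2 - 3xy
Hessian H = [[8, -3], [-3, 4]]
trace(H) = 12, det(H) = 23
Eigenvalues: (12 +/- sqrt(52)) / 2 = 9.606, 2.394
Since both eigenvalues > 0, f is convex.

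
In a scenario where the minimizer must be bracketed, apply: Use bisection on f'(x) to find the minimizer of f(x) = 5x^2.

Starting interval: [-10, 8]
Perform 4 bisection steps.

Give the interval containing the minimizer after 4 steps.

Finding critical point of f(x) = 5x^2 using bisection on f'(x) = 10x + 0.
f'(x) = 0 when x = 0.
Starting interval: [-10, 8]
Step 1: mid = -1, f'(mid) = -10, new interval = [-1, 8]
Step 2: mid = 7/2, f'(mid) = 35, new interval = [-1, 7/2]
Step 3: mid = 5/4, f'(mid) = 25/2, new interval = [-1, 5/4]
Step 4: mid = 1/8, f'(mid) = 5/4, new interval = [-1, 1/8]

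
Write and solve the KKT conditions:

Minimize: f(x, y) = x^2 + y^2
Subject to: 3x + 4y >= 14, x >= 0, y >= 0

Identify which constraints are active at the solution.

KKT conditions for min x^2 + y^2 s.t. 3x + 4y >= 14, x >= 0, y >= 0:
Stationarity: 2x = mu*3 + mu_x, 2y = mu*4 + mu_y, with mu, mu_x, mu_y >= 0
Complementary slackness: mu*(3x + 4y - 14) = 0, mu_x*x = 0, mu_y*y = 0
(0, 0) is infeasible (3*0 + 4*0 < 14), so if mu = 0 stationarity would force x = mu_x/2 >= 0, y = mu_y/2 >= 0 with mu_x*x = mu_y*y = 0, i.e. x = y = 0: contradiction. Hence mu > 0 and 3x + 4y = 14 is active.
Try x > 0, y > 0 (so mu_x = mu_y = 0): x = 3*mu/2, y = 4*mu/2
Substitute: 3*(3*mu/2) + 4*(4*mu/2) = 14
  mu*25/2 = 14 => mu = 28/25
x* = 42/25 > 0, y* = 56/25 > 0, consistent with mu_x = mu_y = 0.
f is convex and the constraints are linear, so this KKT point is the global minimum.
f* = 196/25
Active constraints: 3x + 4y >= 14 (holds with equality, mu = 28/25 > 0); x >= 0 and y >= 0 are inactive (mu_x = mu_y = 0).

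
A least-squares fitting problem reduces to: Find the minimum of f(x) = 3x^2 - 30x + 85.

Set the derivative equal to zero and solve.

f(x) = 3x^2 - 30x + 85
f'(x) = 6x + (-30) = 0
x = 30/6 = 5
f(5) = 10
Since f''(x) = 6 > 0, this is a minimum.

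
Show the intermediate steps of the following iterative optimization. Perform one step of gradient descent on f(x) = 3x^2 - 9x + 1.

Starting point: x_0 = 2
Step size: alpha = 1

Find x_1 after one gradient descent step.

f(x) = 3x^2 - 9x + 1
f'(x) = 6x - 9
f'(2) = 6*2 + (-9) = 3
x_1 = x_0 - alpha * f'(x_0) = 2 - 1 * 3 = -1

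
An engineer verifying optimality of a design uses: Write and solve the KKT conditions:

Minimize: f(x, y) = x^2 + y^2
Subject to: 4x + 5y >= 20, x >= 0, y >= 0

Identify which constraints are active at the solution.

KKT conditions for min x^2 + y^2 s.t. 4x + 5y >= 20, x >= 0, y >= 0:
Stationarity: 2x = mu*4 + mu_x, 2y = mu*5 + mu_y, with mu, mu_x, mu_y >= 0
Complementary slackness: mu*(4x + 5y - 20) = 0, mu_x*x = 0, mu_y*y = 0
(0, 0) is infeasible (4*0 + 5*0 < 20), so if mu = 0 stationarity would force x = mu_x/2 >= 0, y = mu_y/2 >= 0 with mu_x*x = mu_y*y = 0, i.e. x = y = 0: contradiction. Hence mu > 0 and 4x + 5y = 20 is active.
Try x > 0, y > 0 (so mu_x = mu_y = 0): x = 4*mu/2, y = 5*mu/2
Substitute: 4*(4*mu/2) + 5*(5*mu/2) = 20
  mu*41/2 = 20 => mu = 40/41
x* = 80/41 > 0, y* = 100/41 > 0, consistent with mu_x = mu_y = 0.
f is convex and the constraints are linear, so this KKT point is the global minimum.
f* = 400/41
Active constraints: 4x + 5y >= 20 (holds with equality, mu = 40/41 > 0); x >= 0 and y >= 0 are inactive (mu_x = mu_y = 0).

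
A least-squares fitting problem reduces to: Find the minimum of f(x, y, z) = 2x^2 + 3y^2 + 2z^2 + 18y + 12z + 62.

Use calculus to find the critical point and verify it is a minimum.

f(x,y,z) = 2x^2 + 3y^2 + 2z^2 + 18y + 12z + 62
df/dx = 4x + (0) = 0 => x = 0
df/dy = 6y + (18) = 0 => y = -3
df/dz = 4z + (12) = 0 => z = -3
f(0,-3,-3) = 2*(0)^2 + 3*(-3)^2 + 2*(-3)^2 + 18*(-3) + 12*(-3) + 62 = 17
Hessian is diagonal with entries 4, 6, 4 > 0, confirmed minimum.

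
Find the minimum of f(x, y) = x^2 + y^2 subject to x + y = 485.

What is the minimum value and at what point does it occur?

Substitute y = 485 - x into f(x,y) = x^2 + y^2:
g(x) = x^2 + (485 - x)^2 = 2x^2 - 970x + 235225
g'(x) = 4x - 970 = 0  =>  x = 485/2
y = 485 - 485/2 = 485/2
Minimum value = (485/2)^2 + (485/2)^2 = 235225/2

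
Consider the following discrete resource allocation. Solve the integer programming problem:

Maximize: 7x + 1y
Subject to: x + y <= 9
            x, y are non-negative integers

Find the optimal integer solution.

Objective: 7x + 1y, constraint: x + y <= 9
Coefficient of x is 7 >= coefficient of y is 1, so allocate the entire budget to x.
Optimal: x = 9, y = 0, value = 63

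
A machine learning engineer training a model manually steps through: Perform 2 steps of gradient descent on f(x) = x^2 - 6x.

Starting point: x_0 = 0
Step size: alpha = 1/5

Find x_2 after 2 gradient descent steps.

f(x) = x^2 - 6x, f'(x) = 2x + (-6)
Step 1: f'(0) = -6, x_1 = 0 - 1/5 * -6 = 6/5
Step 2: f'(6/5) = -18/5, x_2 = 6/5 - 1/5 * -18/5 = 48/25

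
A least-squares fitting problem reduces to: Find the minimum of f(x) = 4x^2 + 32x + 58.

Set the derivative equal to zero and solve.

f(x) = 4x^2 + 32x + 58
f'(x) = 8x + (32) = 0
x = -32/8 = -4
f(-4) = -6
Since f''(x) = 8 > 0, this is a minimum.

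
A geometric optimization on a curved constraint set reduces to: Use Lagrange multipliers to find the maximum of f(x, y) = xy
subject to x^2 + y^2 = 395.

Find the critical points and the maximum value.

Lagrange conditions: y = 2*lambda*x and x = 2*lambda*y
If x = 0 then y = 0, violating the constraint, so x, y != 0.
Dividing: y/x = x/y => x^2 = y^2 => y = x or y = -x
Constraint: 2x^2 = 395 => x^2 = 395/2 => x = +/-sqrt(395/2)
Critical points: (sqrt(395/2), sqrt(395/2)), (-sqrt(395/2), -sqrt(395/2)), (sqrt(395/2), -sqrt(395/2)), (-sqrt(395/2), sqrt(395/2))
  y = x:  xy = x^2 = 395/2  at (sqrt(395/2), sqrt(395/2)) and (-sqrt(395/2), -sqrt(395/2))
  y = -x: xy = -x^2 = -395/2 at (sqrt(395/2), -sqrt(395/2)) and (-sqrt(395/2), sqrt(395/2))
Maximum xy = 395/2 at (sqrt(395/2), sqrt(395/2)) and (-sqrt(395/2), -sqrt(395/2))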